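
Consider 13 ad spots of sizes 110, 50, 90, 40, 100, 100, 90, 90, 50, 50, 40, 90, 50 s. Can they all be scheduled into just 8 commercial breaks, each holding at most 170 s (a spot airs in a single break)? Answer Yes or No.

Yes

A valid assignment using 7 commercial breaks:
  break 1: 110 + 50 = 160
  break 2: 100 + 50 = 150
  break 3: 100 + 50 = 150
  break 4: 90 + 50 = 140
  break 5: 90 + 40 + 40 = 170
  break 6: 90 = 90
  break 7: 90 = 90
That uses only 7 ≤ 8, so 8 commercial breaks are enough.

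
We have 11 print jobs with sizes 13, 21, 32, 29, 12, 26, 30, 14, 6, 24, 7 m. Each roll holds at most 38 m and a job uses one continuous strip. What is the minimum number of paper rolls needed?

Total = 32 + 30 + 29 + 26 + 24 + 21 + 14 + 13 + 12 + 7 + 6 = 214 m.
Lower bound: ⌈214/38⌉ = 6 paper rolls.
A packing using 6 paper rolls:
  roll 1: 32 + 6 = 38
  roll 2: 30 + 7 = 37
  roll 3: 29 = 29
  roll 4: 26 + 12 = 38
  roll 5: 24 + 14 = 38
  roll 6: 21 + 13 = 34
This matches the lower bound, so 6 is optimal.

6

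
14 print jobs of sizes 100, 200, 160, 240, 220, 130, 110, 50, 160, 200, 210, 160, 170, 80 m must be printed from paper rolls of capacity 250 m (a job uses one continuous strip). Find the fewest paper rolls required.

Total = 240 + 220 + 210 + 200 + 200 + 170 + 160 + 160 + 160 + 130 + 110 + 100 + 80 + 50 = 2190 m.
Lower bound: ⌈2190/250⌉ = 9 paper rolls.
Also, 10 print jobs each exceed 125 m, and no two of those can share a roll, so at least 10 paper rolls are needed.
A packing using 11 paper rolls:
  roll 1: 240 = 240
  roll 2: 220 = 220
  roll 3: 210 = 210
  roll 4: 200 + 50 = 250
  roll 5: 200 = 200
  roll 6: 170 + 80 = 250
  roll 7: 160 = 160
  roll 8: 160 = 160
  roll 9: 160 = 160
  roll 10: 130 + 110 = 240
  roll 11: 100 = 100
No arrangement into 10 paper rolls stays within capacity, so 11 is optimal.

11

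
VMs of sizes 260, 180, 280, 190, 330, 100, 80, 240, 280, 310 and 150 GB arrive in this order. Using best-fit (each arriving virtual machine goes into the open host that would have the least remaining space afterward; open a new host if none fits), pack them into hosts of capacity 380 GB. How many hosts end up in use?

  260 → host 1 (new)  [load 260/380]
  180 → host 2 (new)  [load 180/380]
  280 → host 3 (new)  [load 280/380]
  190 → host 2  [load 370/380]
  330 → host 4 (new)  [load 330/380]
  100 → host 3  [load 380/380]
  80 → host 1  [load 340/380]
  240 → host 5 (new)  [load 240/380]
  280 → host 6 (new)  [load 280/380]
  310 → host 7 (new)  [load 310/380]
  150 → host 8 (new)  [load 150/380]
8 hosts opened.

8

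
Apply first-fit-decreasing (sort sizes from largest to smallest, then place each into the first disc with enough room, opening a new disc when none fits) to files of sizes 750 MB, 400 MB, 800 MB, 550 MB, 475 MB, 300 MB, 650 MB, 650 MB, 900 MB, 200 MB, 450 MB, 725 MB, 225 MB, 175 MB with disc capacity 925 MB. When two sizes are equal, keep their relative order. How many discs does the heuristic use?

9

Sorted descending: 900, 800, 750, 725, 650, 650, 550, 475, 450, 400, 300, 225, 200, 175.
  900 → disc 1 (new)  [load 900/925]
  800 → disc 2 (new)  [load 800/925]
  750 → disc 3 (new)  [load 750/925]
  725 → disc 4 (new)  [load 725/925]
  650 → disc 5 (new)  [load 650/925]
  650 → disc 6 (new)  [load 650/925]
  550 → disc 7 (new)  [load 550/925]
  475 → disc 8 (new)  [load 475/925]
  450 → disc 8  [load 925/925]
  400 → disc 9 (new)  [load 400/925]
  300 → disc 7  [load 850/925]
  225 → disc 5  [load 875/925]
  200 → disc 4  [load 925/925]
  175 → disc 3  [load 925/925]
9 discs opened.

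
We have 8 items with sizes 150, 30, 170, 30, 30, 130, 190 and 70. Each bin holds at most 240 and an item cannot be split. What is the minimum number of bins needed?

4

Total = 190 + 170 + 150 + 130 + 70 + 30 + 30 + 30 = 800.
Lower bound: ⌈800/240⌉ = 4 bins.
A packing using 4 bins:
  bin 1: 190 + 30 = 220
  bin 2: 170 + 70 = 240
  bin 3: 150 + 30 + 30 = 210
  bin 4: 130 = 130
This matches the lower bound, so 4 is optimal.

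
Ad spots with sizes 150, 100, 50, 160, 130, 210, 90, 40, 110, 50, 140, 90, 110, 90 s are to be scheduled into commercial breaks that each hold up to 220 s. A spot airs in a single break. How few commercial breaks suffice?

8

Total = 210 + 160 + 150 + 140 + 130 + 110 + 110 + 100 + 90 + 90 + 90 + 50 + 50 + 40 = 1520 s.
Lower bound: ⌈1520/220⌉ = 7 commercial breaks.
A packing using 8 commercial breaks:
  break 1: 210 = 210
  break 2: 160 + 50 = 210
  break 3: 150 + 50 = 200
  break 4: 140 + 40 = 180
  break 5: 130 + 90 = 220
  break 6: 110 + 110 = 220
  break 7: 100 + 90 = 190
  break 8: 90 = 90
No arrangement into 7 commercial breaks stays within capacity, so 8 is optimal.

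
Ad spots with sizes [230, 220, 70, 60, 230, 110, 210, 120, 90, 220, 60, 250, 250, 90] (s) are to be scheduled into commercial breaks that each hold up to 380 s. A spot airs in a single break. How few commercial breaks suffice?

7

Total = 250 + 250 + 230 + 230 + 220 + 220 + 210 + 120 + 110 + 90 + 90 + 70 + 60 + 60 = 2210 s.
Lower bound: ⌈2210/380⌉ = 6 commercial breaks.
Also, 7 ad spots each exceed 190 s, and no two of those can share a break, so at least 7 commercial breaks are needed.
A packing using 7 commercial breaks:
  break 1: 250 + 120 = 370
  break 2: 250 + 110 = 360
  break 3: 230 + 90 + 60 = 380
  break 4: 230 + 90 + 60 = 380
  break 5: 220 + 70 = 290
  break 6: 220 = 220
  break 7: 210 = 210
This matches the lower bound, so 7 is optimal.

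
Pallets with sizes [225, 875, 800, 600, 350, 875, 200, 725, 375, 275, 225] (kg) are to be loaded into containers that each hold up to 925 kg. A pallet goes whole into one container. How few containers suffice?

Total = 875 + 875 + 800 + 725 + 600 + 375 + 350 + 275 + 225 + 225 + 200 = 5525 kg.
Lower bound: ⌈5525/925⌉ = 6 containers.
A packing using 7 containers:
  container 1: 875 = 875
  container 2: 875 = 875
  container 3: 800 = 800
  container 4: 725 + 200 = 925
  container 5: 600 + 275 = 875
  container 6: 375 + 350 = 725
  container 7: 225 + 225 = 450
No arrangement into 6 containers stays within capacity, so 7 is optimal.

7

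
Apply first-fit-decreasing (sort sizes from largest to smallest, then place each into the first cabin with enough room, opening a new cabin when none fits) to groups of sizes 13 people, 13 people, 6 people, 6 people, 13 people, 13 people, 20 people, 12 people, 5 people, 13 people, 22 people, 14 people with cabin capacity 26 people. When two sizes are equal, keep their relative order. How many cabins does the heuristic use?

Sorted descending: 22, 20, 14, 13, 13, 13, 13, 13, 12, 6, 6, 5.
  22 → cabin 1 (new)  [load 22/26]
  20 → cabin 2 (new)  [load 20/26]
  14 → cabin 3 (new)  [load 14/26]
  13 → cabin 4 (new)  [load 13/26]
  13 → cabin 4  [load 26/26]
  13 → cabin 5 (new)  [load 13/26]
  13 → cabin 5  [load 26/26]
  13 → cabin 6 (new)  [load 13/26]
  12 → cabin 3  [load 26/26]
  6 → cabin 2  [load 26/26]
  6 → cabin 6  [load 19/26]
  5 → cabin 6  [load 24/26]
6 cabins opened.

6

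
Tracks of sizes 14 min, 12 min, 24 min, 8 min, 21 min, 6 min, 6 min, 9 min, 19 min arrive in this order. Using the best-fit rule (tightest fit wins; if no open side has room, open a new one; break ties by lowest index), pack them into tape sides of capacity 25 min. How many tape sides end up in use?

6

  14 → side 1 (new)  [load 14/25]
  12 → side 2 (new)  [load 12/25]
  24 → side 3 (new)  [load 24/25]
  8 → side 1  [load 22/25]
  21 → side 4 (new)  [load 21/25]
  6 → side 2  [load 18/25]
  6 → side 2  [load 24/25]
  9 → side 5 (new)  [load 9/25]
  19 → side 6 (new)  [load 19/25]
6 tape sides opened.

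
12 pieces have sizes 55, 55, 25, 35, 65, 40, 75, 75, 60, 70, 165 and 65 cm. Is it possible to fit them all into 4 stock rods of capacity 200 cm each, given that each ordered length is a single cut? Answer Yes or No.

Yes

A valid assignment using 4 stock rods:
  stock rod 1: 165 + 35 = 200
  stock rod 2: 75 + 75 + 40 = 190
  stock rod 3: 70 + 65 + 65 = 200
  stock rod 4: 60 + 55 + 55 + 25 = 195
Every load is within 200 cm, so 4 stock rods suffice.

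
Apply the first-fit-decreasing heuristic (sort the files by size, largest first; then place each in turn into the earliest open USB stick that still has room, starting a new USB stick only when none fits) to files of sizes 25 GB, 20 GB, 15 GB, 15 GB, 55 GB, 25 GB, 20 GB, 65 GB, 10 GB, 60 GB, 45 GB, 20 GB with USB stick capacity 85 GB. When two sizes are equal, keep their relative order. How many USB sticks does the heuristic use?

Sorted descending: 65, 60, 55, 45, 25, 25, 20, 20, 20, 15, 15, 10.
  65 → USB stick 1 (new)  [load 65/85]
  60 → USB stick 2 (new)  [load 60/85]
  55 → USB stick 3 (new)  [load 55/85]
  45 → USB stick 4 (new)  [load 45/85]
  25 → USB stick 2  [load 85/85]
  25 → USB stick 3  [load 80/85]
  20 → USB stick 1  [load 85/85]
  20 → USB stick 4  [load 65/85]
  20 → USB stick 4  [load 85/85]
  15 → USB stick 5 (new)  [load 15/85]
  15 → USB stick 5  [load 30/85]
  10 → USB stick 5  [load 40/85]
5 USB sticks opened.

5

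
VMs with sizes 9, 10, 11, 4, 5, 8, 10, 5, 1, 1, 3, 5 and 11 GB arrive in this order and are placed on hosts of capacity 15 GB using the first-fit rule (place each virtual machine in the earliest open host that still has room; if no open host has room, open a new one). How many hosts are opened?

6

  9 → host 1 (new)  [load 9/15]
  10 → host 2 (new)  [load 10/15]
  11 → host 3 (new)  [load 11/15]
  4 → host 1  [load 13/15]
  5 → host 2  [load 15/15]
  8 → host 4 (new)  [load 8/15]
  10 → host 5 (new)  [load 10/15]
  5 → host 4  [load 13/15]
  1 → host 1  [load 14/15]
  1 → host 1  [load 15/15]
  3 → host 3  [load 14/15]
  5 → host 5  [load 15/15]
  11 → host 6 (new)  [load 11/15]
6 hosts opened.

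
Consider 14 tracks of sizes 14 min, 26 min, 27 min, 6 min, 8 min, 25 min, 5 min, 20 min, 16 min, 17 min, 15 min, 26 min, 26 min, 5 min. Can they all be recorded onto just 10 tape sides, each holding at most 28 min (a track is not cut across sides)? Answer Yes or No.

A valid assignment using 10 tape sides:
  side 1: 27 = 27
  side 2: 26 = 26
  side 3: 26 = 26
  side 4: 26 = 26
  side 5: 25 = 25
  side 6: 20 + 8 = 28
  side 7: 17 + 6 + 5 = 28
  side 8: 16 + 5 = 21
  side 9: 15 = 15
  side 10: 14 = 14
Every load is within 28 min, so 10 tape sides suffice.

Yes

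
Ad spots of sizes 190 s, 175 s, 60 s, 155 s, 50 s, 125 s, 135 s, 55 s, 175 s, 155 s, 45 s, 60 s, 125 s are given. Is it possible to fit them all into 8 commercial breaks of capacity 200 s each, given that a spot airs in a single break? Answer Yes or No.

Total = 1505 s; ⌈1505/200⌉ = 8.
The bound of 8 does not rule out 8, but exhaustive search shows no assignment into 8 commercial breaks of capacity 200 s exists — the minimum is 9.

No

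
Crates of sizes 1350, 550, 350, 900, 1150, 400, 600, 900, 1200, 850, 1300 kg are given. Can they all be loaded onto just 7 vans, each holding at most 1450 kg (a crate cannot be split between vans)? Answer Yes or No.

No

Total = 9550 kg; ⌈9550/1450⌉ = 7.
The bound of 7 does not rule out 7, but exhaustive search shows no assignment into 7 vans of capacity 1450 kg exists — the minimum is 8.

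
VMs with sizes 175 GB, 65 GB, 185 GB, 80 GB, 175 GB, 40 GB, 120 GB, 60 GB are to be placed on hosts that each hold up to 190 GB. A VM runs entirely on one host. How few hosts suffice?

5

Total = 185 + 175 + 175 + 120 + 80 + 65 + 60 + 40 = 900 GB.
Lower bound: ⌈900/190⌉ = 5 hosts.
A packing using 5 hosts:
  host 1: 185 = 185
  host 2: 175 = 175
  host 3: 175 = 175
  host 4: 120 + 65 = 185
  host 5: 80 + 60 + 40 = 180
This matches the lower bound, so 5 is optimal.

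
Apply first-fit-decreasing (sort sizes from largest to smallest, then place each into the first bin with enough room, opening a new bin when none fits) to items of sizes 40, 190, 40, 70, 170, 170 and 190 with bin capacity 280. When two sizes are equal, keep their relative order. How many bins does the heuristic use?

Sorted descending: 190, 190, 170, 170, 70, 40, 40.
  190 → bin 1 (new)  [load 190/280]
  190 → bin 2 (new)  [load 190/280]
  170 → bin 3 (new)  [load 170/280]
  170 → bin 4 (new)  [load 170/280]
  70 → bin 1  [load 260/280]
  40 → bin 2  [load 230/280]
  40 → bin 2  [load 270/280]
4 bins opened.

4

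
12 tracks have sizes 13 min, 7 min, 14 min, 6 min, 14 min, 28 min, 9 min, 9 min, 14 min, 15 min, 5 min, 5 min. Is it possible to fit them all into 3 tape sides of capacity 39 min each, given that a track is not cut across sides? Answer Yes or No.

Total = 139 min; ⌈139/39⌉ = 4.
At least 4 tape sides are required, but only 3 are allowed.

No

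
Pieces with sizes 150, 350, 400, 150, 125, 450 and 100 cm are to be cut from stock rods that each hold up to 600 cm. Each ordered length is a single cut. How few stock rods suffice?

Total = 450 + 400 + 350 + 150 + 150 + 125 + 100 = 1725 cm.
Lower bound: ⌈1725/600⌉ = 3 stock rods.
A packing using 3 stock rods:
  stock rod 1: 450 + 150 = 600
  stock rod 2: 400 + 150 = 550
  stock rod 3: 350 + 125 + 100 = 575
This matches the lower bound, so 3 is optimal.

3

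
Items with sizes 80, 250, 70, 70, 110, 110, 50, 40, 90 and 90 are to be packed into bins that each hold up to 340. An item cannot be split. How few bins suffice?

Total = 250 + 110 + 110 + 90 + 90 + 80 + 70 + 70 + 50 + 40 = 960.
Lower bound: ⌈960/340⌉ = 3 bins.
A packing using 3 bins:
  bin 1: 250 + 90 = 340
  bin 2: 110 + 110 + 90 = 310
  bin 3: 80 + 70 + 70 + 50 + 40 = 310
This matches the lower bound, so 3 is optimal.

3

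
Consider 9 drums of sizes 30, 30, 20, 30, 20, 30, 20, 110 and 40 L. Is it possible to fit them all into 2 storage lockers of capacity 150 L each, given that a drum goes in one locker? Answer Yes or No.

No

Total = 330 L; ⌈330/150⌉ = 3.
At least 3 storage lockers are required, but only 2 are allowed.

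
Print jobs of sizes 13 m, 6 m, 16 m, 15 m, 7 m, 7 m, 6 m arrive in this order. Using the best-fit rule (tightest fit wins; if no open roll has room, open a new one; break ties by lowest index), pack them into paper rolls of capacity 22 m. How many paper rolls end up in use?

  13 → roll 1 (new)  [load 13/22]
  6 → roll 1  [load 19/22]
  16 → roll 2 (new)  [load 16/22]
  15 → roll 3 (new)  [load 15/22]
  7 → roll 3  [load 22/22]
  7 → roll 4 (new)  [load 7/22]
  6 → roll 2  [load 22/22]
4 paper rolls opened.

4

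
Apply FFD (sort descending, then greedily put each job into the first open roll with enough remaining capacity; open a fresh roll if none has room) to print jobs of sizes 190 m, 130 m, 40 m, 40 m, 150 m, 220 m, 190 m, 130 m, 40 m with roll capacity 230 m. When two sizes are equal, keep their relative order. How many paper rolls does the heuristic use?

6

Sorted descending: 220, 190, 190, 150, 130, 130, 40, 40, 40.
  220 → roll 1 (new)  [load 220/230]
  190 → roll 2 (new)  [load 190/230]
  190 → roll 3 (new)  [load 190/230]
  150 → roll 4 (new)  [load 150/230]
  130 → roll 5 (new)  [load 130/230]
  130 → roll 6 (new)  [load 130/230]
  40 → roll 2  [load 230/230]
  40 → roll 3  [load 230/230]
  40 → roll 4  [load 190/230]
6 paper rolls opened.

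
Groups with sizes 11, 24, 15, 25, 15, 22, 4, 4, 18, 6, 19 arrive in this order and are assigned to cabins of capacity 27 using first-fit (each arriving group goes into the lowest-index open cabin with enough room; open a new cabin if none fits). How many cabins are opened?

7

  11 → cabin 1 (new)  [load 11/27]
  24 → cabin 2 (new)  [load 24/27]
  15 → cabin 1  [load 26/27]
  25 → cabin 3 (new)  [load 25/27]
  15 → cabin 4 (new)  [load 15/27]
  22 → cabin 5 (new)  [load 22/27]
  4 → cabin 4  [load 19/27]
  4 → cabin 4  [load 23/27]
  18 → cabin 6 (new)  [load 18/27]
  6 → cabin 6  [load 24/27]
  19 → cabin 7 (new)  [load 19/27]
7 cabins opened.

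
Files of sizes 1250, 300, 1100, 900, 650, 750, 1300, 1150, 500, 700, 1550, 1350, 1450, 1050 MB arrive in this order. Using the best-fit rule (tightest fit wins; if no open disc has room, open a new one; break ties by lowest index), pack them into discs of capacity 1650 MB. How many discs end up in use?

10

  1250 → disc 1 (new)  [load 1250/1650]
  300 → disc 1  [load 1550/1650]
  1100 → disc 2 (new)  [load 1100/1650]
  900 → disc 3 (new)  [load 900/1650]
  650 → disc 3  [load 1550/1650]
  750 → disc 4 (new)  [load 750/1650]
  1300 → disc 5 (new)  [load 1300/1650]
  1150 → disc 6 (new)  [load 1150/1650]
  500 → disc 6  [load 1650/1650]
  700 → disc 4  [load 1450/1650]
  1550 → disc 7 (new)  [load 1550/1650]
  1350 → disc 8 (new)  [load 1350/1650]
  1450 → disc 9 (new)  [load 1450/1650]
  1050 → disc 10 (new)  [load 1050/1650]
10 discs opened.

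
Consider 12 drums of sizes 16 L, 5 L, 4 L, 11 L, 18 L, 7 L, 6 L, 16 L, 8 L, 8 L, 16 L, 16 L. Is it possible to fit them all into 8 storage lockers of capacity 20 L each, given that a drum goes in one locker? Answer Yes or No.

Yes

A valid assignment using 8 storage lockers:
  locker 1: 18 = 18
  locker 2: 16 + 4 = 20
  locker 3: 16 = 16
  locker 4: 16 = 16
  locker 5: 16 = 16
  locker 6: 11 + 8 = 19
  locker 7: 8 + 7 + 5 = 20
  locker 8: 6 = 6
Every load is within 20 L, so 8 storage lockers suffice.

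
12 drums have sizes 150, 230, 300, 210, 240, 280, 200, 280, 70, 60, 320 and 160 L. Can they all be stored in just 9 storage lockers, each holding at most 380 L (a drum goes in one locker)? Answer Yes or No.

Yes

A valid assignment using 8 storage lockers:
  locker 1: 320 + 60 = 380
  locker 2: 300 + 70 = 370
  locker 3: 280 = 280
  locker 4: 280 = 280
  locker 5: 240 = 240
  locker 6: 230 + 150 = 380
  locker 7: 210 + 160 = 370
  locker 8: 200 = 200
That uses only 8 ≤ 9, so 9 storage lockers are enough.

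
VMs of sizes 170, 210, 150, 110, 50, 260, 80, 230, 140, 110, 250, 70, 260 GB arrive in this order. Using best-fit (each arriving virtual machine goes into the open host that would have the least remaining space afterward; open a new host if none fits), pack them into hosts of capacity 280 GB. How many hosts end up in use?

  170 → host 1 (new)  [load 170/280]
  210 → host 2 (new)  [load 210/280]
  150 → host 3 (new)  [load 150/280]
  110 → host 1  [load 280/280]
  50 → host 2  [load 260/280]
  260 → host 4 (new)  [load 260/280]
  80 → host 3  [load 230/280]
  230 → host 5 (new)  [load 230/280]
  140 → host 6 (new)  [load 140/280]
  110 → host 6  [load 250/280]
  250 → host 7 (new)  [load 250/280]
  70 → host 8 (new)  [load 70/280]
  260 → host 9 (new)  [load 260/280]
9 hosts opened.

9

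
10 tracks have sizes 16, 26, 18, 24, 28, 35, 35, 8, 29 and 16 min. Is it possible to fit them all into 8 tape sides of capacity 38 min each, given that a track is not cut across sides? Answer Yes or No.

A valid assignment using 8 tape sides:
  side 1: 35 = 35
  side 2: 35 = 35
  side 3: 29 + 8 = 37
  side 4: 28 = 28
  side 5: 26 = 26
  side 6: 24 = 24
  side 7: 18 + 16 = 34
  side 8: 16 = 16
Every load is within 38 min, so 8 tape sides suffice.

Yes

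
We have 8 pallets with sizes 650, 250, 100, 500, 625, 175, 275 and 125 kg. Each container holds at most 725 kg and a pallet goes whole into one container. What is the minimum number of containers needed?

4

Total = 650 + 625 + 500 + 275 + 250 + 175 + 125 + 100 = 2700 kg.
Lower bound: ⌈2700/725⌉ = 4 containers.
A packing using 4 containers:
  container 1: 650 = 650
  container 2: 625 + 100 = 725
  container 3: 500 + 175 = 675
  container 4: 275 + 250 + 125 = 650
This matches the lower bound, so 4 is optimal.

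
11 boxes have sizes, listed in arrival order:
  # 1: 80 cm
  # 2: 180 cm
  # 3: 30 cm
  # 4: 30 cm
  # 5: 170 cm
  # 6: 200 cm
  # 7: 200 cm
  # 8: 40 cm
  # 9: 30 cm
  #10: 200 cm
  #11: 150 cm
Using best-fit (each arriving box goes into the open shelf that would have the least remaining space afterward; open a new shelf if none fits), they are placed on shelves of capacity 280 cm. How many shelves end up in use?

  80 → shelf 1 (new)  [load 80/280]
  180 → shelf 1  [load 260/280]
  30 → shelf 2 (new)  [load 30/280]
  30 → shelf 2  [load 60/280]
  170 → shelf 2  [load 230/280]
  200 → shelf 3 (new)  [load 200/280]
  200 → shelf 4 (new)  [load 200/280]
  40 → shelf 2  [load 270/280]
  30 → shelf 3  [load 230/280]
  200 → shelf 5 (new)  [load 200/280]
  150 → shelf 6 (new)  [load 150/280]
6 shelves opened.

6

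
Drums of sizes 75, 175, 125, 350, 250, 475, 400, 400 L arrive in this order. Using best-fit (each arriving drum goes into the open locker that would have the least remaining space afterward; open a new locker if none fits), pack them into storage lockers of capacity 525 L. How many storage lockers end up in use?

  75 → locker 1 (new)  [load 75/525]
  175 → locker 1  [load 250/525]
  125 → locker 1  [load 375/525]
  350 → locker 2 (new)  [load 350/525]
  250 → locker 3 (new)  [load 250/525]
  475 → locker 4 (new)  [load 475/525]
  400 → locker 5 (new)  [load 400/525]
  400 → locker 6 (new)  [load 400/525]
6 storage lockers opened.

6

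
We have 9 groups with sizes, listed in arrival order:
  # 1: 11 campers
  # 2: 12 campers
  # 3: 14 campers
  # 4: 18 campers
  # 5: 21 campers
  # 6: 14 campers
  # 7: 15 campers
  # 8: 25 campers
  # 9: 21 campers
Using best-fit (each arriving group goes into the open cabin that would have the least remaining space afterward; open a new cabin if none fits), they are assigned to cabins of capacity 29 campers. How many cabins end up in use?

7

  11 → cabin 1 (new)  [load 11/29]
  12 → cabin 1  [load 23/29]
  14 → cabin 2 (new)  [load 14/29]
  18 → cabin 3 (new)  [load 18/29]
  21 → cabin 4 (new)  [load 21/29]
  14 → cabin 2  [load 28/29]
  15 → cabin 5 (new)  [load 15/29]
  25 → cabin 6 (new)  [load 25/29]
  21 → cabin 7 (new)  [load 21/29]
7 cabins opened.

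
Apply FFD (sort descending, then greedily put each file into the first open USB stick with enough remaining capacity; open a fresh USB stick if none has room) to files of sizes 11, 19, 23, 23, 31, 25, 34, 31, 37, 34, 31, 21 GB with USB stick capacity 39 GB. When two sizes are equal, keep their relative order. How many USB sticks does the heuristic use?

Sorted descending: 37, 34, 34, 31, 31, 31, 25, 23, 23, 21, 19, 11.
  37 → USB stick 1 (new)  [load 37/39]
  34 → USB stick 2 (new)  [load 34/39]
  34 → USB stick 3 (new)  [load 34/39]
  31 → USB stick 4 (new)  [load 31/39]
  31 → USB stick 5 (new)  [load 31/39]
  31 → USB stick 6 (new)  [load 31/39]
  25 → USB stick 7 (new)  [load 25/39]
  23 → USB stick 8 (new)  [load 23/39]
  23 → USB stick 9 (new)  [load 23/39]
  21 → USB stick 10 (new)  [load 21/39]
  19 → USB stick 11 (new)  [load 19/39]
  11 → USB stick 7  [load 36/39]
11 USB sticks opened.

11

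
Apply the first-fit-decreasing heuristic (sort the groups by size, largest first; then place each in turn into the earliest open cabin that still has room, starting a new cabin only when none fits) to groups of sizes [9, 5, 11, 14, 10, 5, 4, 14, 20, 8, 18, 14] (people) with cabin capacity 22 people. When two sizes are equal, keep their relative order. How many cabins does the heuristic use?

7

Sorted descending: 20, 18, 14, 14, 14, 11, 10, 9, 8, 5, 5, 4.
  20 → cabin 1 (new)  [load 20/22]
  18 → cabin 2 (new)  [load 18/22]
  14 → cabin 3 (new)  [load 14/22]
  14 → cabin 4 (new)  [load 14/22]
  14 → cabin 5 (new)  [load 14/22]
  11 → cabin 6 (new)  [load 11/22]
  10 → cabin 6  [load 21/22]
  9 → cabin 7 (new)  [load 9/22]
  8 → cabin 3  [load 22/22]
  5 → cabin 4  [load 19/22]
  5 → cabin 5  [load 19/22]
  4 → cabin 2  [load 22/22]
7 cabins opened.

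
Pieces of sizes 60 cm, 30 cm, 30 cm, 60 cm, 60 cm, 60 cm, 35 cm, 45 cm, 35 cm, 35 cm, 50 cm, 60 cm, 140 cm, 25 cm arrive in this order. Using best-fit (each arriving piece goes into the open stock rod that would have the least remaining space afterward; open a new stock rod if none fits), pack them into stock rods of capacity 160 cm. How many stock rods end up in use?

  60 → stock rod 1 (new)  [load 60/160]
  30 → stock rod 1  [load 90/160]
  30 → stock rod 1  [load 120/160]
  60 → stock rod 2 (new)  [load 60/160]
  60 → stock rod 2  [load 120/160]
  60 → stock rod 3 (new)  [load 60/160]
  35 → stock rod 1  [load 155/160]
  45 → stock rod 3  [load 105/160]
  35 → stock rod 2  [load 155/160]
  35 → stock rod 3  [load 140/160]
  50 → stock rod 4 (new)  [load 50/160]
  60 → stock rod 4  [load 110/160]
  140 → stock rod 5 (new)  [load 140/160]
  25 → stock rod 4  [load 135/160]
5 stock rods opened.

5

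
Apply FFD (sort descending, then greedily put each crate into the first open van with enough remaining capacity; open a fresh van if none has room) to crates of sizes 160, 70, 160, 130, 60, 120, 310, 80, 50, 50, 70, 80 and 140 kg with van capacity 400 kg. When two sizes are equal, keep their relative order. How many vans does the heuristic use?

Sorted descending: 310, 160, 160, 140, 130, 120, 80, 80, 70, 70, 60, 50, 50.
  310 → van 1 (new)  [load 310/400]
  160 → van 2 (new)  [load 160/400]
  160 → van 2  [load 320/400]
  140 → van 3 (new)  [load 140/400]
  130 → van 3  [load 270/400]
  120 → van 3  [load 390/400]
  80 → van 1  [load 390/400]
  80 → van 2  [load 400/400]
  70 → van 4 (new)  [load 70/400]
  70 → van 4  [load 140/400]
  60 → van 4  [load 200/400]
  50 → van 4  [load 250/400]
  50 → van 4  [load 300/400]
4 vans opened.

4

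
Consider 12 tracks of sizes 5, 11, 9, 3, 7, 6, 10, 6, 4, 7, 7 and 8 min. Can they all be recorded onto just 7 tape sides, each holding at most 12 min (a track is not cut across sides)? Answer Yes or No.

Total = 83 min; ⌈83/12⌉ = 7.
The bound of 7 does not rule out 7, but exhaustive search shows no assignment into 7 tape sides of capacity 12 min exists — the minimum is 8.

No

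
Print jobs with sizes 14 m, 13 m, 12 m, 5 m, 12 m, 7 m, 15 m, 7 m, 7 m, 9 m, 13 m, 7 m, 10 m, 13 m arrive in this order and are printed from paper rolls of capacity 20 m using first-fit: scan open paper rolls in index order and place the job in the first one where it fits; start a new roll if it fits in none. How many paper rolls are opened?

  14 → roll 1 (new)  [load 14/20]
  13 → roll 2 (new)  [load 13/20]
  12 → roll 3 (new)  [load 12/20]
  5 → roll 1  [load 19/20]
  12 → roll 4 (new)  [load 12/20]
  7 → roll 2  [load 20/20]
  15 → roll 5 (new)  [load 15/20]
  7 → roll 3  [load 19/20]
  7 → roll 4  [load 19/20]
  9 → roll 6 (new)  [load 9/20]
  13 → roll 7 (new)  [load 13/20]
  7 → roll 6  [load 16/20]
  10 → roll 8 (new)  [load 10/20]
  13 → roll 9 (new)  [load 13/20]
9 paper rolls opened.

9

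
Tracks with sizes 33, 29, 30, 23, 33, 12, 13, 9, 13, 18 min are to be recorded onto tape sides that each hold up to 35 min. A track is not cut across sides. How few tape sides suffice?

Total = 33 + 33 + 30 + 29 + 23 + 18 + 13 + 13 + 12 + 9 = 213 min.
Lower bound: ⌈213/35⌉ = 7 tape sides.
A packing using 7 tape sides:
  side 1: 33 = 33
  side 2: 33 = 33
  side 3: 30 = 30
  side 4: 29 = 29
  side 5: 23 + 12 = 35
  side 6: 18 + 13 = 31
  side 7: 13 + 9 = 22
This matches the lower bound, so 7 is optimal.

7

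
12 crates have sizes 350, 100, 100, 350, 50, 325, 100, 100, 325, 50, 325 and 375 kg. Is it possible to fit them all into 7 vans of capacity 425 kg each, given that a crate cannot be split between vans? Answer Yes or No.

A valid assignment using 7 vans:
  van 1: 375 + 50 = 425
  van 2: 350 + 50 = 400
  van 3: 350 = 350
  van 4: 325 + 100 = 425
  van 5: 325 + 100 = 425
  van 6: 325 + 100 = 425
  van 7: 100 = 100
Every load is within 425 kg, so 7 vans suffice.

Yes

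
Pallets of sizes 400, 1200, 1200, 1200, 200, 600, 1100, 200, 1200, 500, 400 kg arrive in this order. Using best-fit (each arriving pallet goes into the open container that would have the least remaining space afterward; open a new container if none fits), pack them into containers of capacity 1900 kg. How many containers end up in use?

  400 → container 1 (new)  [load 400/1900]
  1200 → container 1  [load 1600/1900]
  1200 → container 2 (new)  [load 1200/1900]
  1200 → container 3 (new)  [load 1200/1900]
  200 → container 1  [load 1800/1900]
  600 → container 2  [load 1800/1900]
  1100 → container 4 (new)  [load 1100/1900]
  200 → container 3  [load 1400/1900]
  1200 → container 5 (new)  [load 1200/1900]
  500 → container 3  [load 1900/1900]
  400 → container 5  [load 1600/1900]
5 containers opened.

5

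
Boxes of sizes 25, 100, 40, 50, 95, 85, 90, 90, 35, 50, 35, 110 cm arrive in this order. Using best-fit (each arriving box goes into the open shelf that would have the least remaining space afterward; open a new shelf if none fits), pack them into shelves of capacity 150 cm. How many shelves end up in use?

7

  25 → shelf 1 (new)  [load 25/150]
  100 → shelf 1  [load 125/150]
  40 → shelf 2 (new)  [load 40/150]
  50 → shelf 2  [load 90/150]
  95 → shelf 3 (new)  [load 95/150]
  85 → shelf 4 (new)  [load 85/150]
  90 → shelf 5 (new)  [load 90/150]
  90 → shelf 6 (new)  [load 90/150]
  35 → shelf 3  [load 130/150]
  50 → shelf 2  [load 140/150]
  35 → shelf 5  [load 125/150]
  110 → shelf 7 (new)  [load 110/150]
7 shelves opened.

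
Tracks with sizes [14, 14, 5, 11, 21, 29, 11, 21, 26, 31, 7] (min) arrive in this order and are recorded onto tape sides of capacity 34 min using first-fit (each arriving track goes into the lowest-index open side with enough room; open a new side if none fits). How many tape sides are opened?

6

  14 → side 1 (new)  [load 14/34]
  14 → side 1  [load 28/34]
  5 → side 1  [load 33/34]
  11 → side 2 (new)  [load 11/34]
  21 → side 2  [load 32/34]
  29 → side 3 (new)  [load 29/34]
  11 → side 4 (new)  [load 11/34]
  21 → side 4  [load 32/34]
  26 → side 5 (new)  [load 26/34]
  31 → side 6 (new)  [load 31/34]
  7 → side 5  [load 33/34]
6 tape sides opened.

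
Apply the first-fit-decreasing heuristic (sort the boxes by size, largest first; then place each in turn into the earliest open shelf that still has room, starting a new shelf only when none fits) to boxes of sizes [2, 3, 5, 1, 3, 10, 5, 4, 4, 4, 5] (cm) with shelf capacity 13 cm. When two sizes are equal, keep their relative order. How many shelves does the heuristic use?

Sorted descending: 10, 5, 5, 5, 4, 4, 4, 3, 3, 2, 1.
  10 → shelf 1 (new)  [load 10/13]
  5 → shelf 2 (new)  [load 5/13]
  5 → shelf 2  [load 10/13]
  5 → shelf 3 (new)  [load 5/13]
  4 → shelf 3  [load 9/13]
  4 → shelf 3  [load 13/13]
  4 → shelf 4 (new)  [load 4/13]
  3 → shelf 1  [load 13/13]
  3 → shelf 2  [load 13/13]
  2 → shelf 4  [load 6/13]
  1 → shelf 4  [load 7/13]
4 shelves opened.

4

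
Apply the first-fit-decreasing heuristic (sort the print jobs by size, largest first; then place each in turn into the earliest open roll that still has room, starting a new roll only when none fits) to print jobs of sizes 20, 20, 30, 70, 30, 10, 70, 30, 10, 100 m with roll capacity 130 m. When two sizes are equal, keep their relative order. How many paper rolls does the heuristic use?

Sorted descending: 100, 70, 70, 30, 30, 30, 20, 20, 10, 10.
  100 → roll 1 (new)  [load 100/130]
  70 → roll 2 (new)  [load 70/130]
  70 → roll 3 (new)  [load 70/130]
  30 → roll 1  [load 130/130]
  30 → roll 2  [load 100/130]
  30 → roll 2  [load 130/130]
  20 → roll 3  [load 90/130]
  20 → roll 3  [load 110/130]
  10 → roll 3  [load 120/130]
  10 → roll 3  [load 130/130]
3 paper rolls opened.

3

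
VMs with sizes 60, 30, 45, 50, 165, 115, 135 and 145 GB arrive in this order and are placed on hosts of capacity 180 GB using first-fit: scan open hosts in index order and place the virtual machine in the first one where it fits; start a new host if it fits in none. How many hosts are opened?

5

  60 → host 1 (new)  [load 60/180]
  30 → host 1  [load 90/180]
  45 → host 1  [load 135/180]
  50 → host 2 (new)  [load 50/180]
  165 → host 3 (new)  [load 165/180]
  115 → host 2  [load 165/180]
  135 → host 4 (new)  [load 135/180]
  145 → host 5 (new)  [load 145/180]
5 hosts opened.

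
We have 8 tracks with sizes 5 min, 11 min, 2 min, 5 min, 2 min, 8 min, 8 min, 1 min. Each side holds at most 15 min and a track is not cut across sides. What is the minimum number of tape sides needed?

3

Total = 11 + 8 + 8 + 5 + 5 + 2 + 2 + 1 = 42 min.
Lower bound: ⌈42/15⌉ = 3 tape sides.
A packing using 3 tape sides:
  side 1: 11 + 2 + 2 = 15
  side 2: 8 + 5 + 1 = 14
  side 3: 8 + 5 = 13
This matches the lower bound, so 3 is optimal.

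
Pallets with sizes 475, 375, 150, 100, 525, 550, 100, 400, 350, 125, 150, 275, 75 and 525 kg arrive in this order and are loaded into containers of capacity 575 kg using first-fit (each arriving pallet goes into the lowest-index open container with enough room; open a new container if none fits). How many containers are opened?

  475 → container 1 (new)  [load 475/575]
  375 → container 2 (new)  [load 375/575]
  150 → container 2  [load 525/575]
  100 → container 1  [load 575/575]
  525 → container 3 (new)  [load 525/575]
  550 → container 4 (new)  [load 550/575]
  100 → container 5 (new)  [load 100/575]
  400 → container 5  [load 500/575]
  350 → container 6 (new)  [load 350/575]
  125 → container 6  [load 475/575]
  150 → container 7 (new)  [load 150/575]
  275 → container 7  [load 425/575]
  75 → container 5  [load 575/575]
  525 → container 8 (new)  [load 525/575]
8 containers opened.

8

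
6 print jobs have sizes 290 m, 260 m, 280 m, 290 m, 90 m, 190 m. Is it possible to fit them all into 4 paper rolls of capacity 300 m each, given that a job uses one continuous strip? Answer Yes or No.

Total = 1400 m; ⌈1400/300⌉ = 5.
At least 5 paper rolls are required, but only 4 are allowed.

No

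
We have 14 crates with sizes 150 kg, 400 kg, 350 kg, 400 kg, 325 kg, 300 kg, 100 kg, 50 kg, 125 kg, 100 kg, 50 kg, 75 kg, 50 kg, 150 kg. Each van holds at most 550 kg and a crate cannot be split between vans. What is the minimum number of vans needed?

Total = 400 + 400 + 350 + 325 + 300 + 150 + 150 + 125 + 100 + 100 + 75 + 50 + 50 + 50 = 2625 kg.
Lower bound: ⌈2625/550⌉ = 5 vans.
A packing using 5 vans:
  van 1: 400 + 150 = 550
  van 2: 400 + 150 = 550
  van 3: 350 + 125 + 75 = 550
  van 4: 325 + 100 + 100 = 525
  van 5: 300 + 50 + 50 + 50 = 450
This matches the lower bound, so 5 is optimal.

5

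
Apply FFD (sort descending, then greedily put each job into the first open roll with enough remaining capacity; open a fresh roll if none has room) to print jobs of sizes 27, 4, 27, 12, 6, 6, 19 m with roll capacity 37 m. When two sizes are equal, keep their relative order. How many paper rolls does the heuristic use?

Sorted descending: 27, 27, 19, 12, 6, 6, 4.
  27 → roll 1 (new)  [load 27/37]
  27 → roll 2 (new)  [load 27/37]
  19 → roll 3 (new)  [load 19/37]
  12 → roll 3  [load 31/37]
  6 → roll 1  [load 33/37]
  6 → roll 2  [load 33/37]
  4 → roll 1  [load 37/37]
3 paper rolls opened.

3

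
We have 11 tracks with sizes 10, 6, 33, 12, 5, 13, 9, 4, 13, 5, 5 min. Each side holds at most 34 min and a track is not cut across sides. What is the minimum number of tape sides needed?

4

Total = 33 + 13 + 13 + 12 + 10 + 9 + 6 + 5 + 5 + 5 + 4 = 115 min.
Lower bound: ⌈115/34⌉ = 4 tape sides.
A packing using 4 tape sides:
  side 1: 33 = 33
  side 2: 13 + 13 + 6 = 32
  side 3: 12 + 10 + 9 = 31
  side 4: 5 + 5 + 5 + 4 = 19
This matches the lower bound, so 4 is optimal.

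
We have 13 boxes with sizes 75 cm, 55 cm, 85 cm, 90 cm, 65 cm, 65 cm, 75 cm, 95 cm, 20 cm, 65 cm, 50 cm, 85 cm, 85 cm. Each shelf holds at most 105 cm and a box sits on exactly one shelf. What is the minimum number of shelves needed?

11

Total = 95 + 90 + 85 + 85 + 85 + 75 + 75 + 65 + 65 + 65 + 55 + 50 + 20 = 910 cm.
Lower bound: ⌈910/105⌉ = 9 shelves.
Also, 11 boxes each exceed 105/2 cm, and no two of those can share a shelf, so at least 11 shelves are needed.
A packing using 11 shelves:
  shelf 1: 95 = 95
  shelf 2: 90 = 90
  shelf 3: 85 + 20 = 105
  shelf 4: 85 = 85
  shelf 5: 85 = 85
  shelf 6: 75 = 75
  shelf 7: 75 = 75
  shelf 8: 65 = 65
  shelf 9: 65 = 65
  shelf 10: 65 = 65
  shelf 11: 55 + 50 = 105
This matches the lower bound, so 11 is optimal.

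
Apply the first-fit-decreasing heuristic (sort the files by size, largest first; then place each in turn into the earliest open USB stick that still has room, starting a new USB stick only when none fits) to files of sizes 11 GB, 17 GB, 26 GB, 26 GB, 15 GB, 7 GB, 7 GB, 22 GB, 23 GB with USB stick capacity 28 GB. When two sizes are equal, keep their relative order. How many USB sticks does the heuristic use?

Sorted descending: 26, 26, 23, 22, 17, 15, 11, 7, 7.
  26 → USB stick 1 (new)  [load 26/28]
  26 → USB stick 2 (new)  [load 26/28]
  23 → USB stick 3 (new)  [load 23/28]
  22 → USB stick 4 (new)  [load 22/28]
  17 → USB stick 5 (new)  [load 17/28]
  15 → USB stick 6 (new)  [load 15/28]
  11 → USB stick 5  [load 28/28]
  7 → USB stick 6  [load 22/28]
  7 → USB stick 7 (new)  [load 7/28]
7 USB sticks opened.

7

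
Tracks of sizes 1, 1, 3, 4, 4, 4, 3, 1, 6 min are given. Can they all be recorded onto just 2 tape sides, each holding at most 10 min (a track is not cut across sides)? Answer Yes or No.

Total = 27 min; ⌈27/10⌉ = 3.
At least 3 tape sides are required, but only 2 are allowed.

No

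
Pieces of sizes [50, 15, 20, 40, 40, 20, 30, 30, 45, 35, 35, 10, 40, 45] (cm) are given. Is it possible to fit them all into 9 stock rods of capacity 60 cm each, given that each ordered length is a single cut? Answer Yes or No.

A valid assignment using 9 stock rods:
  stock rod 1: 50 + 10 = 60
  stock rod 2: 45 + 15 = 60
  stock rod 3: 45 = 45
  stock rod 4: 40 + 20 = 60
  stock rod 5: 40 + 20 = 60
  stock rod 6: 40 = 40
  stock rod 7: 35 = 35
  stock rod 8: 35 = 35
  stock rod 9: 30 + 30 = 60
Every load is within 60 cm, so 9 stock rods suffice.

Yes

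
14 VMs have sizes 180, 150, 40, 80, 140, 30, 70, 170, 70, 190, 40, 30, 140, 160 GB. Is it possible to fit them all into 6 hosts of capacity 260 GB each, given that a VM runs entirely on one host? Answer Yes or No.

No

Total = 1490 GB; ⌈1490/260⌉ = 6.
7 VMs each exceed half the capacity and cannot share a host, forcing at least 7 hosts.
At least 7 hosts are required, but only 6 are allowed.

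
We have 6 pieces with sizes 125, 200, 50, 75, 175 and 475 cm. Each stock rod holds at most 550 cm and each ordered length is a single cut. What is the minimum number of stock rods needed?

Total = 475 + 200 + 175 + 125 + 75 + 50 = 1100 cm.
Lower bound: ⌈1100/550⌉ = 2 stock rods.
A packing using 2 stock rods:
  stock rod 1: 475 + 75 = 550
  stock rod 2: 200 + 175 + 125 + 50 = 550
This matches the lower bound, so 2 is optimal.

2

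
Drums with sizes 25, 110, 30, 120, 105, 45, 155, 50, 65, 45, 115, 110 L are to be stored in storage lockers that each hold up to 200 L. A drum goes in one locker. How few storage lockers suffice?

6

Total = 155 + 120 + 115 + 110 + 110 + 105 + 65 + 50 + 45 + 45 + 30 + 25 = 975 L.
Lower bound: ⌈975/200⌉ = 5 storage lockers.
Also, 6 drums each exceed 100 L, and no two of those can share a locker, so at least 6 storage lockers are needed.
A packing using 6 storage lockers:
  locker 1: 155 + 45 = 200
  locker 2: 120 + 65 = 185
  locker 3: 115 + 50 + 30 = 195
  locker 4: 110 + 45 + 25 = 180
  locker 5: 110 = 110
  locker 6: 105 = 105
This matches the lower bound, so 6 is optimal.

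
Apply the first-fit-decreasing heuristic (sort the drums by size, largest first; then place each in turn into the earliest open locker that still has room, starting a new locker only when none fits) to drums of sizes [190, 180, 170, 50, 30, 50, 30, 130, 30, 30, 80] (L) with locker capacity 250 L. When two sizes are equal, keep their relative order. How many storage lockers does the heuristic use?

4

Sorted descending: 190, 180, 170, 130, 80, 50, 50, 30, 30, 30, 30.
  190 → locker 1 (new)  [load 190/250]
  180 → locker 2 (new)  [load 180/250]
  170 → locker 3 (new)  [load 170/250]
  130 → locker 4 (new)  [load 130/250]
  80 → locker 3  [load 250/250]
  50 → locker 1  [load 240/250]
  50 → locker 2  [load 230/250]
  30 → locker 4  [load 160/250]
  30 → locker 4  [load 190/250]
  30 → locker 4  [load 220/250]
  30 → locker 4  [load 250/250]
4 storage lockers opened.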